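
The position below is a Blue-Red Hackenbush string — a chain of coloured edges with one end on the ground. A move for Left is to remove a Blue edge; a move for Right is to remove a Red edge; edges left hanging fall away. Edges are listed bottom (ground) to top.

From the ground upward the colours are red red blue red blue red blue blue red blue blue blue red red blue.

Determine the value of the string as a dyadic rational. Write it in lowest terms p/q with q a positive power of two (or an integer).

-13453/8192

Build G(s[:k]) for k = 1..15, string s = red red blue red blue red blue blue red blue blue blue red red blue.
G(r) = { · | 0 } — -1
G(rr) = { · | -1, 0 } — -2
G(rrb) = { -2 | -1, 0 } — -3/2
G(rrbr) = { -2 | -3/2, -1, 0 } — -7/4
G(rrbrb) = { -2, -7/4 | -3/2, -1, 0 } — -13/8
G(rrbrbr) = { -2, -7/4 | -13/8, -3/2, -1, 0 } — -27/16
G(rrbrbrb) = { -2, -7/4, -27/16 | -13/8, -3/2, -1, 0 } — -53/32
G(rrbrbrbb) = { -2, -7/4, -27/16, -53/32 | -13/8, -3/2, -1, 0 } — -105/64
G(rrbrbrbbr) = { -2, -7/4, -27/16, -53/32 | -105/64, -13/8, -3/2, -1, 0 } — -211/128
G(rrbrbrbbrb) = { -2, -7/4, -27/16, -53/32, -211/128 | -105/64, -13/8, -3/2, -1, 0 } — -421/256
G(rrbrbrbbrbb) = { -2, -7/4, -27/16, -53/32, -211/128, -421/256 | -105/64, -13/8, -3/2, -1, 0 } — -841/512
G(rrbrbrbbrbbb) = { -2, -7/4, -27/16, -53/32, -211/128, -421/256, -841/512 | -105/64, -13/8, -3/2, -1, 0 } — -1681/1024
G(rrbrbrbbrbbbr) = { -2, -7/4, -27/16, -53/32, -211/128, -421/256, -841/512 | -1681/1024, -105/64, -13/8, -3/2, -1, 0 } — -3363/2048
G(rrbrbrbbrbbbrr) = { -2, -7/4, -27/16, -53/32, -211/128, -421/256, -841/512 | -3363/2048, -1681/1024, -105/64, -13/8, -3/2, -1, 0 } — -6727/4096
G(rrbrbrbbrbbbrrb) = { -2, -7/4, -27/16, -53/32, -211/128, -421/256, -841/512, -6727/4096 | -3363/2048, -1681/1024, -105/64, -13/8, -3/2, -1, 0 } — -13453/8192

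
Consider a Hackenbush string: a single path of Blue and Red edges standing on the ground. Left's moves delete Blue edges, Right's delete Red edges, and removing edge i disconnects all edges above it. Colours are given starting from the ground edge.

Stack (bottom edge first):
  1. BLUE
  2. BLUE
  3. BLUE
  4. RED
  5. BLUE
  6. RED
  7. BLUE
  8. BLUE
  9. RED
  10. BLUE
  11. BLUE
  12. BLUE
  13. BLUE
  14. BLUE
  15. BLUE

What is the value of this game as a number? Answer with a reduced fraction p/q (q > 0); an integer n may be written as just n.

11135/4096

step 1: add BLUE to get B; options L={ 0 } R={  } — 1
step 2: add BLUE to get BB; options L={ 0 1 } R={  } — 2
step 3: add BLUE to get BBB; options L={ 0 1 2 } R={  } — 3
step 4: add RED to get BBBR; options L={ 0 1 2 } R={ 3 } — 5/2
step 5: add BLUE to get BBBRB; options L={ 0 1 2 5/2 } R={ 3 } — 11/4
step 6: add RED to get BBBRBR; options L={ 0 1 2 5/2 } R={ 11/4 3 } — 21/8
step 7: add BLUE to get BBBRBRB; options L={ 0 1 2 5/2 21/8 } R={ 11/4 3 } — 43/16
step 8: add BLUE to get BBBRBRBB; options L={ 0 1 2 5/2 21/8 43/16 } R={ 11/4 3 } — 87/32
step 9: add RED to get BBBRBRBBR; options L={ 0 1 2 5/2 21/8 43/16 } R={ 87/32 11/4 3 } — 173/64
step 10: add BLUE to get BBBRBRBBRB; options L={ 0 1 2 5/2 21/8 43/16 173/64 } R={ 87/32 11/4 3 } — 347/128
step 11: add BLUE to get BBBRBRBBRBB; options L={ 0 1 2 5/2 21/8 43/16 173/64 347/128 } R={ 87/32 11/4 3 } — 695/256
step 12: add BLUE to get BBBRBRBBRBBB; options L={ 0 1 2 5/2 21/8 43/16 173/64 347/128 695/256 } R={ 87/32 11/4 3 } — 1391/512
step 13: add BLUE to get BBBRBRBBRBBBB; options L={ 0 1 2 5/2 21/8 43/16 173/64 347/128 695/256 1391/512 } R={ 87/32 11/4 3 } — 2783/1024
step 14: add BLUE to get BBBRBRBBRBBBBB; options L={ 0 1 2 5/2 21/8 43/16 173/64 347/128 695/256 1391/512 2783/1024 } R={ 87/32 11/4 3 } — 5567/2048
step 15: add BLUE to get BBBRBRBBRBBBBBB; options L={ 0 1 2 5/2 21/8 43/16 173/64 347/128 695/256 1391/512 2783/1024 5567/2048 } R={ 87/32 11/4 3 } — 11135/4096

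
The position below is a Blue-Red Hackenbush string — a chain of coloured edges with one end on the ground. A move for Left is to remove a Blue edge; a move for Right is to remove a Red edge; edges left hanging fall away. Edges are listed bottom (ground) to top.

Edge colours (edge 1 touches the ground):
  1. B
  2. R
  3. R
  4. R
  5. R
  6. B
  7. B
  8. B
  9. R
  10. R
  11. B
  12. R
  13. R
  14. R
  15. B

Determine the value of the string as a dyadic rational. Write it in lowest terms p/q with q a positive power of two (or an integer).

1827/16384

Prefix values for B R R R R B B B R R B R R R B via {L|R} + simplicity:
step 1: add B to get B; options L={ 0 } R={  } => 1
step 2: add R to get BR; options L={ 0 } R={ 1 } => 1/2
step 3: add R to get BRR; options L={ 0 } R={ 1/2 1 } => 1/4
step 4: add R to get BRRR; options L={ 0 } R={ 1/4 1/2 1 } => 1/8
step 5: add R to get BRRRR; options L={ 0 } R={ 1/8 1/4 1/2 1 } => 1/16
step 6: add B to get BRRRRB; options L={ 0 1/16 } R={ 1/8 1/4 1/2 1 } => 3/32
step 7: add B to get BRRRRBB; options L={ 0 1/16 3/32 } R={ 1/8 1/4 1/2 1 } => 7/64
step 8: add B to get BRRRRBBB; options L={ 0 1/16 3/32 7/64 } R={ 1/8 1/4 1/2 1 } => 15/128
step 9: add R to get BRRRRBBBR; options L={ 0 1/16 3/32 7/64 } R={ 15/128 1/8 1/4 1/2 1 } => 29/256
step 10: add R to get BRRRRBBBRR; options L={ 0 1/16 3/32 7/64 } R={ 29/256 15/128 1/8 1/4 1/2 1 } => 57/512
step 11: add B to get BRRRRBBBRRB; options L={ 0 1/16 3/32 7/64 57/512 } R={ 29/256 15/128 1/8 1/4 1/2 1 } => 115/1024
step 12: add R to get BRRRRBBBRRBR; options L={ 0 1/16 3/32 7/64 57/512 } R={ 115/1024 29/256 15/128 1/8 1/4 1/2 1 } => 229/2048
step 13: add R to get BRRRRBBBRRBRR; options L={ 0 1/16 3/32 7/64 57/512 } R={ 229/2048 115/1024 29/256 15/128 1/8 1/4 1/2 1 } => 457/4096
step 14: add R to get BRRRRBBBRRBRRR; options L={ 0 1/16 3/32 7/64 57/512 } R={ 457/4096 229/2048 115/1024 29/256 15/128 1/8 1/4 1/2 1 } => 913/8192
step 15: add B to get BRRRRBBBRRBRRRB; options L={ 0 1/16 3/32 7/64 57/512 913/8192 } R={ 457/4096 229/2048 115/1024 29/256 15/128 1/8 1/4 1/2 1 } => 1827/16384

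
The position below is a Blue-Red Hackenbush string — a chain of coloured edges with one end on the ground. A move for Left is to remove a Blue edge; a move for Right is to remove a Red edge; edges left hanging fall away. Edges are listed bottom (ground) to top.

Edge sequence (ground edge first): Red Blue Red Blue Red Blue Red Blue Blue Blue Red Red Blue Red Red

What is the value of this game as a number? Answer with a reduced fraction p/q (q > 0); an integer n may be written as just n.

-10807/16384

step 1: add Red to get R; options L={ ∅ } R={ 0 } — -1
step 2: add Blue to get RB; options L={ -1 } R={ 0 } — -1/2
step 3: add Red to get RBR; options L={ -1 } R={ -1/2, 0 } — -3/4
step 4: add Blue to get RBRB; options L={ -1, -3/4 } R={ -1/2, 0 } — -5/8
step 5: add Red to get RBRBR; options L={ -1, -3/4 } R={ -5/8, -1/2, 0 } — -11/16
step 6: add Blue to get RBRBRB; options L={ -1, -3/4, -11/16 } R={ -5/8, -1/2, 0 } — -21/32
step 7: add Red to get RBRBRBR; options L={ -1, -3/4, -11/16 } R={ -21/32, -5/8, -1/2, 0 } — -43/64
step 8: add Blue to get RBRBRBRB; options L={ -1, -3/4, -11/16, -43/64 } R={ -21/32, -5/8, -1/2, 0 } — -85/128
step 9: add Blue to get RBRBRBRBB; options L={ -1, -3/4, -11/16, -43/64, -85/128 } R={ -21/32, -5/8, -1/2, 0 } — -169/256
step 10: add Blue to get RBRBRBRBBB; options L={ -1, -3/4, -11/16, -43/64, -85/128, -169/256 } R={ -21/32, -5/8, -1/2, 0 } — -337/512
step 11: add Red to get RBRBRBRBBBR; options L={ -1, -3/4, -11/16, -43/64, -85/128, -169/256 } R={ -337/512, -21/32, -5/8, -1/2, 0 } — -675/1024
step 12: add Red to get RBRBRBRBBBRR; options L={ -1, -3/4, -11/16, -43/64, -85/128, -169/256 } R={ -675/1024, -337/512, -21/32, -5/8, -1/2, 0 } — -1351/2048
step 13: add Blue to get RBRBRBRBBBRRB; options L={ -1, -3/4, -11/16, -43/64, -85/128, -169/256, -1351/2048 } R={ -675/1024, -337/512, -21/32, -5/8, -1/2, 0 } — -2701/4096
step 14: add Red to get RBRBRBRBBBRRBR; options L={ -1, -3/4, -11/16, -43/64, -85/128, -169/256, -1351/2048 } R={ -2701/4096, -675/1024, -337/512, -21/32, -5/8, -1/2, 0 } — -5403/8192
step 15: add Red to get RBRBRBRBBBRRBRR; options L={ -1, -3/4, -11/16, -43/64, -85/128, -169/256, -1351/2048 } R={ -5403/8192, -2701/4096, -675/1024, -337/512, -21/32, -5/8, -1/2, 0 } — -10807/16384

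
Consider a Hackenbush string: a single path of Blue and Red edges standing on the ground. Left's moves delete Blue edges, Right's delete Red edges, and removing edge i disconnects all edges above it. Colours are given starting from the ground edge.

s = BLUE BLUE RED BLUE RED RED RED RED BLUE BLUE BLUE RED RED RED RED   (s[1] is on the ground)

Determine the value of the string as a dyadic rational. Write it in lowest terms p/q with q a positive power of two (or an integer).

Build val(s[:k]) for k = 1..15, string s = BLUE BLUE RED BLUE RED RED RED RED BLUE BLUE BLUE RED RED RED RED.
val(B) = { 0 | ∅ } → 1
val(BB) = { 0, 1 | ∅ } → 2
val(BBR) = { 0, 1 | 2 } → 3/2
val(BBRB) = { 0, 1, 3/2 | 2 } → 7/4
val(BBRBR) = { 0, 1, 3/2 | 7/4, 2 } → 13/8
val(BBRBRR) = { 0, 1, 3/2 | 13/8, 7/4, 2 } → 25/16
val(BBRBRRR) = { 0, 1, 3/2 | 25/16, 13/8, 7/4, 2 } → 49/32
val(BBRBRRRR) = { 0, 1, 3/2 | 49/32, 25/16, 13/8, 7/4, 2 } → 97/64
val(BBRBRRRRB) = { 0, 1, 3/2, 97/64 | 49/32, 25/16, 13/8, 7/4, 2 } → 195/128
val(BBRBRRRRBB) = { 0, 1, 3/2, 97/64, 195/128 | 49/32, 25/16, 13/8, 7/4, 2 } → 391/256
val(BBRBRRRRBBB) = { 0, 1, 3/2, 97/64, 195/128, 391/256 | 49/32, 25/16, 13/8, 7/4, 2 } → 783/512
val(BBRBRRRRBBBR) = { 0, 1, 3/2, 97/64, 195/128, 391/256 | 783/512, 49/32, 25/16, 13/8, 7/4, 2 } → 1565/1024
val(BBRBRRRRBBBRR) = { 0, 1, 3/2, 97/64, 195/128, 391/256 | 1565/1024, 783/512, 49/32, 25/16, 13/8, 7/4, 2 } → 3129/2048
val(BBRBRRRRBBBRRR) = { 0, 1, 3/2, 97/64, 195/128, 391/256 | 3129/2048, 1565/1024, 783/512, 49/32, 25/16, 13/8, 7/4, 2 } → 6257/4096
val(BBRBRRRRBBBRRRR) = { 0, 1, 3/2, 97/64, 195/128, 391/256 | 6257/4096, 3129/2048, 1565/1024, 783/512, 49/32, 25/16, 13/8, 7/4, 2 } → 12513/8192

12513/8192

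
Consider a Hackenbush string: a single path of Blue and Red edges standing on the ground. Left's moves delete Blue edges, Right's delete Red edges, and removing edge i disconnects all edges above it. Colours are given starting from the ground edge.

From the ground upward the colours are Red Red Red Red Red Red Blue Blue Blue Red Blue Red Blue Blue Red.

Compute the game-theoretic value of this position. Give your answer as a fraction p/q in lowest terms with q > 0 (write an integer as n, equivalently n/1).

step 1: add Red to get R; options L={  } R={ 0 } so -1
step 2: add Red to get RR; options L={  } R={ -1, 0 } so -2
step 3: add Red to get RRR; options L={  } R={ -2, -1, 0 } so -3
step 4: add Red to get RRRR; options L={  } R={ -3, -2, -1, 0 } so -4
step 5: add Red to get RRRRR; options L={  } R={ -4, -3, -2, -1, 0 } so -5
step 6: add Red to get RRRRRR; options L={  } R={ -5, -4, -3, -2, -1, 0 } so -6
step 7: add Blue to get RRRRRRB; options L={ -6 } R={ -5, -4, -3, -2, -1, 0 } so -11/2
step 8: add Blue to get RRRRRRBB; options L={ -6, -11/2 } R={ -5, -4, -3, -2, -1, 0 } so -21/4
step 9: add Blue to get RRRRRRBBB; options L={ -6, -11/2, -21/4 } R={ -5, -4, -3, -2, -1, 0 } so -41/8
step 10: add Red to get RRRRRRBBBR; options L={ -6, -11/2, -21/4 } R={ -41/8, -5, -4, -3, -2, -1, 0 } so -83/16
step 11: add Blue to get RRRRRRBBBRB; options L={ -6, -11/2, -21/4, -83/16 } R={ -41/8, -5, -4, -3, -2, -1, 0 } so -165/32
step 12: add Red to get RRRRRRBBBRBR; options L={ -6, -11/2, -21/4, -83/16 } R={ -165/32, -41/8, -5, -4, -3, -2, -1, 0 } so -331/64
step 13: add Blue to get RRRRRRBBBRBRB; options L={ -6, -11/2, -21/4, -83/16, -331/64 } R={ -165/32, -41/8, -5, -4, -3, -2, -1, 0 } so -661/128
step 14: add Blue to get RRRRRRBBBRBRBB; options L={ -6, -11/2, -21/4, -83/16, -331/64, -661/128 } R={ -165/32, -41/8, -5, -4, -3, -2, -1, 0 } so -1321/256
step 15: add Red to get RRRRRRBBBRBRBBR; options L={ -6, -11/2, -21/4, -83/16, -331/64, -661/128 } R={ -1321/256, -165/32, -41/8, -5, -4, -3, -2, -1, 0 } so -2643/512

-2643/512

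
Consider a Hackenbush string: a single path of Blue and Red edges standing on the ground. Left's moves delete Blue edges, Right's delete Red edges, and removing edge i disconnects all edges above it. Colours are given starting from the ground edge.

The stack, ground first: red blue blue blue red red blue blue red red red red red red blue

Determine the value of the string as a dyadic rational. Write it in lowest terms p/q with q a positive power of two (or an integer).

Prefix values for red blue blue blue red red blue blue red red red red red red blue via {L|R} + simplicity:
r: Left { none }, Right { 0 } → simplest -1
rb: Left { -1 }, Right { 0 } → simplest -1/2
rbb: Left { -1; -1/2 }, Right { 0 } → simplest -1/4
rbbb: Left { -1; -1/2; -1/4 }, Right { 0 } → simplest -1/8
rbbbr: Left { -1; -1/2; -1/4 }, Right { -1/8; 0 } → simplest -3/16
rbbbrr: Left { -1; -1/2; -1/4 }, Right { -3/16; -1/8; 0 } → simplest -7/32
rbbbrrb: Left { -1; -1/2; -1/4; -7/32 }, Right { -3/16; -1/8; 0 } → simplest -13/64
rbbbrrbb: Left { -1; -1/2; -1/4; -7/32; -13/64 }, Right { -3/16; -1/8; 0 } → simplest -25/128
rbbbrrbbr: Left { -1; -1/2; -1/4; -7/32; -13/64 }, Right { -25/128; -3/16; -1/8; 0 } → simplest -51/256
rbbbrrbbrr: Left { -1; -1/2; -1/4; -7/32; -13/64 }, Right { -51/256; -25/128; -3/16; -1/8; 0 } → simplest -103/512
rbbbrrbbrrr: Left { -1; -1/2; -1/4; -7/32; -13/64 }, Right { -103/512; -51/256; -25/128; -3/16; -1/8; 0 } → simplest -207/1024
rbbbrrbbrrrr: Left { -1; -1/2; -1/4; -7/32; -13/64 }, Right { -207/1024; -103/512; -51/256; -25/128; -3/16; -1/8; 0 } → simplest -415/2048
rbbbrrbbrrrrr: Left { -1; -1/2; -1/4; -7/32; -13/64 }, Right { -415/2048; -207/1024; -103/512; -51/256; -25/128; -3/16; -1/8; 0 } → simplest -831/4096
rbbbrrbbrrrrrr: Left { -1; -1/2; -1/4; -7/32; -13/64 }, Right { -831/4096; -415/2048; -207/1024; -103/512; -51/256; -25/128; -3/16; -1/8; 0 } → simplest -1663/8192
rbbbrrbbrrrrrrb: Left { -1; -1/2; -1/4; -7/32; -13/64; -1663/8192 }, Right { -831/4096; -415/2048; -207/1024; -103/512; -51/256; -25/128; -3/16; -1/8; 0 } → simplest -3325/16384

-3325/16384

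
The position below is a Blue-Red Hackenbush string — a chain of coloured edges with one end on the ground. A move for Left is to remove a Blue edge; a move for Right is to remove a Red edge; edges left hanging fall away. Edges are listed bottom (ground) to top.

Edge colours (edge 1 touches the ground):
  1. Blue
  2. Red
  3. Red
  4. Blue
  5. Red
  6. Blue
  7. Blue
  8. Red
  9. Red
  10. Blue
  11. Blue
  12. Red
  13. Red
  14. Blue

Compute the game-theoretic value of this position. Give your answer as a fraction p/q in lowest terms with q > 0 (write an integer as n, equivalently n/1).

2867/8192

value_1 [B]  L=[0]  R=[·]  — 1
value_2 [BR]  L=[0]  R=[1]  — 1/2
value_3 [BRR]  L=[0]  R=[1/2, 1]  — 1/4
value_4 [BRRB]  L=[0, 1/4]  R=[1/2, 1]  — 3/8
value_5 [BRRBR]  L=[0, 1/4]  R=[3/8, 1/2, 1]  — 5/16
value_6 [BRRBRB]  L=[0, 1/4, 5/16]  R=[3/8, 1/2, 1]  — 11/32
value_7 [BRRBRBB]  L=[0, 1/4, 5/16, 11/32]  R=[3/8, 1/2, 1]  — 23/64
value_8 [BRRBRBBR]  L=[0, 1/4, 5/16, 11/32]  R=[23/64, 3/8, 1/2, 1]  — 45/128
value_9 [BRRBRBBRR]  L=[0, 1/4, 5/16, 11/32]  R=[45/128, 23/64, 3/8, 1/2, 1]  — 89/256
value_10 [BRRBRBBRRB]  L=[0, 1/4, 5/16, 11/32, 89/256]  R=[45/128, 23/64, 3/8, 1/2, 1]  — 179/512
value_11 [BRRBRBBRRBB]  L=[0, 1/4, 5/16, 11/32, 89/256, 179/512]  R=[45/128, 23/64, 3/8, 1/2, 1]  — 359/1024
value_12 [BRRBRBBRRBBR]  L=[0, 1/4, 5/16, 11/32, 89/256, 179/512]  R=[359/1024, 45/128, 23/64, 3/8, 1/2, 1]  — 717/2048
value_13 [BRRBRBBRRBBRR]  L=[0, 1/4, 5/16, 11/32, 89/256, 179/512]  R=[717/2048, 359/1024, 45/128, 23/64, 3/8, 1/2, 1]  — 1433/4096
value_14 [BRRBRBBRRBBRRB]  L=[0, 1/4, 5/16, 11/32, 89/256, 179/512, 1433/4096]  R=[717/2048, 359/1024, 45/128, 23/64, 3/8, 1/2, 1]  — 2867/8192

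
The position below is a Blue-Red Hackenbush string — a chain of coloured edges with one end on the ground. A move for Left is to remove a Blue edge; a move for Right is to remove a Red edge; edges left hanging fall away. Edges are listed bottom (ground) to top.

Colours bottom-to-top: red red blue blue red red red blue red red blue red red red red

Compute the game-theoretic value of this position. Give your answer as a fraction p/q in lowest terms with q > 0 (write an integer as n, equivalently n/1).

-11999/8192

1 of 15 · r · max L −∞ · min R 0 = -1
2 of 15 · rr · max L −∞ · min R -1 = -2
3 of 15 · rrb · max L -2 · min R -1 = -3/2
4 of 15 · rrbb · max L -3/2 · min R -1 = -5/4
5 of 15 · rrbbr · max L -3/2 · min R -5/4 = -11/8
6 of 15 · rrbbrr · max L -3/2 · min R -11/8 = -23/16
7 of 15 · rrbbrrr · max L -3/2 · min R -23/16 = -47/32
8 of 15 · rrbbrrrb · max L -47/32 · min R -23/16 = -93/64
9 of 15 · rrbbrrrbr · max L -47/32 · min R -93/64 = -187/128
10 of 15 · rrbbrrrbrr · max L -47/32 · min R -187/128 = -375/256
11 of 15 · rrbbrrrbrrb · max L -375/256 · min R -187/128 = -749/512
12 of 15 · rrbbrrrbrrbr · max L -375/256 · min R -749/512 = -1499/1024
13 of 15 · rrbbrrrbrrbrr · max L -375/256 · min R -1499/1024 = -2999/2048
14 of 15 · rrbbrrrbrrbrrr · max L -375/256 · min R -2999/2048 = -5999/4096
15 of 15 · rrbbrrrbrrbrrrr · max L -375/256 · min R -5999/4096 = -11999/8192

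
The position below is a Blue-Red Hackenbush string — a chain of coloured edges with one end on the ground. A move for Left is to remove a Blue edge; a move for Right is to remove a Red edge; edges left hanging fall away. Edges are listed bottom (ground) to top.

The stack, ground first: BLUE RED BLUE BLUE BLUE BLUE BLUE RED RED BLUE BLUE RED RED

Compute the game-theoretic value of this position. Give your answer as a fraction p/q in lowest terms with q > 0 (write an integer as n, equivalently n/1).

g(B) = { 0 | ∅ } => 1
g(BR) = { 0 | 1 } => 1/2
g(BRB) = { 0; 1/2 | 1 } => 3/4
g(BRBB) = { 0; 1/2; 3/4 | 1 } => 7/8
g(BRBBB) = { 0; 1/2; 3/4; 7/8 | 1 } => 15/16
g(BRBBBB) = { 0; 1/2; 3/4; 7/8; 15/16 | 1 } => 31/32
g(BRBBBBB) = { 0; 1/2; 3/4; 7/8; 15/16; 31/32 | 1 } => 63/64
g(BRBBBBBR) = { 0; 1/2; 3/4; 7/8; 15/16; 31/32 | 63/64; 1 } => 125/128
g(BRBBBBBRR) = { 0; 1/2; 3/4; 7/8; 15/16; 31/32 | 125/128; 63/64; 1 } => 249/256
g(BRBBBBBRRB) = { 0; 1/2; 3/4; 7/8; 15/16; 31/32; 249/256 | 125/128; 63/64; 1 } => 499/512
g(BRBBBBBRRBB) = { 0; 1/2; 3/4; 7/8; 15/16; 31/32; 249/256; 499/512 | 125/128; 63/64; 1 } => 999/1024
g(BRBBBBBRRBBR) = { 0; 1/2; 3/4; 7/8; 15/16; 31/32; 249/256; 499/512 | 999/1024; 125/128; 63/64; 1 } => 1997/2048
g(BRBBBBBRRBBRR) = { 0; 1/2; 3/4; 7/8; 15/16; 31/32; 249/256; 499/512 | 1997/2048; 999/1024; 125/128; 63/64; 1 } => 3993/4096

3993/4096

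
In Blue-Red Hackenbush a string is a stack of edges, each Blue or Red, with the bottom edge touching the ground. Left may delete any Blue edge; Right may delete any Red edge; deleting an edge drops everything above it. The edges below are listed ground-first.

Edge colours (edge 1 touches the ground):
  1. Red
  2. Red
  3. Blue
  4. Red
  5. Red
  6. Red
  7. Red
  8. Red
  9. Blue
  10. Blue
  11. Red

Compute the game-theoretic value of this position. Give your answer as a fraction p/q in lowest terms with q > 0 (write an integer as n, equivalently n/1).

Prefix values for Red Red Blue Red Red Red Red Red Blue Blue Red via {L|R} + simplicity:
R: Left { · }, Right { 0 } gives simplest -1
RR: Left { · }, Right { -1; 0 } gives simplest -2
RRB: Left { -2 }, Right { -1; 0 } gives simplest -3/2
RRBR: Left { -2 }, Right { -3/2; -1; 0 } gives simplest -7/4
RRBRR: Left { -2 }, Right { -7/4; -3/2; -1; 0 } gives simplest -15/8
RRBRRR: Left { -2 }, Right { -15/8; -7/4; -3/2; -1; 0 } gives simplest -31/16
RRBRRRR: Left { -2 }, Right { -31/16; -15/8; -7/4; -3/2; -1; 0 } gives simplest -63/32
RRBRRRRR: Left { -2 }, Right { -63/32; -31/16; -15/8; -7/4; -3/2; -1; 0 } gives simplest -127/64
RRBRRRRRB: Left { -2; -127/64 }, Right { -63/32; -31/16; -15/8; -7/4; -3/2; -1; 0 } gives simplest -253/128
RRBRRRRRBB: Left { -2; -127/64; -253/128 }, Right { -63/32; -31/16; -15/8; -7/4; -3/2; -1; 0 } gives simplest -505/256
RRBRRRRRBBR: Left { -2; -127/64; -253/128 }, Right { -505/256; -63/32; -31/16; -15/8; -7/4; -3/2; -1; 0 } gives simplest -1011/512

-1011/512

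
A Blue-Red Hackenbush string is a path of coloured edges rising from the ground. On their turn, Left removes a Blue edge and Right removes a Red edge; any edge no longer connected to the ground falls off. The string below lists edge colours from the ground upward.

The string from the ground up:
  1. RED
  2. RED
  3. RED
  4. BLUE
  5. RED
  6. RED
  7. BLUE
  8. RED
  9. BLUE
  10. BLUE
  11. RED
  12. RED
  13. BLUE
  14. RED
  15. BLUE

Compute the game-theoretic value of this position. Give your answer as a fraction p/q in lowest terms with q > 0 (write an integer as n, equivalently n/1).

Recurse on prefixes of the 15-edge string RED RED RED BLUE RED RED BLUE RED BLUE BLUE RED RED BLUE RED BLUE:
g(R) = {  | 0 } ⇒ -1
g(RR) = {  | -1, 0 } ⇒ -2
g(RRR) = {  | -2, -1, 0 } ⇒ -3
g(RRRB) = { -3 | -2, -1, 0 } ⇒ -5/2
g(RRRBR) = { -3 | -5/2, -2, -1, 0 } ⇒ -11/4
g(RRRBRR) = { -3 | -11/4, -5/2, -2, -1, 0 } ⇒ -23/8
g(RRRBRRB) = { -3, -23/8 | -11/4, -5/2, -2, -1, 0 } ⇒ -45/16
g(RRRBRRBR) = { -3, -23/8 | -45/16, -11/4, -5/2, -2, -1, 0 } ⇒ -91/32
g(RRRBRRBRB) = { -3, -23/8, -91/32 | -45/16, -11/4, -5/2, -2, -1, 0 } ⇒ -181/64
g(RRRBRRBRBB) = { -3, -23/8, -91/32, -181/64 | -45/16, -11/4, -5/2, -2, -1, 0 } ⇒ -361/128
g(RRRBRRBRBBR) = { -3, -23/8, -91/32, -181/64 | -361/128, -45/16, -11/4, -5/2, -2, -1, 0 } ⇒ -723/256
g(RRRBRRBRBBRR) = { -3, -23/8, -91/32, -181/64 | -723/256, -361/128, -45/16, -11/4, -5/2, -2, -1, 0 } ⇒ -1447/512
g(RRRBRRBRBBRRB) = { -3, -23/8, -91/32, -181/64, -1447/512 | -723/256, -361/128, -45/16, -11/4, -5/2, -2, -1, 0 } ⇒ -2893/1024
g(RRRBRRBRBBRRBR) = { -3, -23/8, -91/32, -181/64, -1447/512 | -2893/1024, -723/256, -361/128, -45/16, -11/4, -5/2, -2, -1, 0 } ⇒ -5787/2048
g(RRRBRRBRBBRRBRB) = { -3, -23/8, -91/32, -181/64, -1447/512, -5787/2048 | -2893/1024, -723/256, -361/128, -45/16, -11/4, -5/2, -2, -1, 0 } ⇒ -11573/4096

-11573/4096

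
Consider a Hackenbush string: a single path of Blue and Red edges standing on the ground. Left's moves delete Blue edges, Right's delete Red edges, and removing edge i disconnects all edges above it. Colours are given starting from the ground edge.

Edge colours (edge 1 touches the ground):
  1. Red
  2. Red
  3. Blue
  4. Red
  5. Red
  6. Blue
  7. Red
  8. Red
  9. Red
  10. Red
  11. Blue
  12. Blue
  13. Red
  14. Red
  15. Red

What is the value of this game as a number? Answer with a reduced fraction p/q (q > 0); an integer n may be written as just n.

-15311/8192

R: Left { (no moves) }, Right { 0 } — simplest -1
RR: Left { (no moves) }, Right { -1,0 } — simplest -2
RRB: Left { -2 }, Right { -1,0 } — simplest -3/2
RRBR: Left { -2 }, Right { -3/2,-1,0 } — simplest -7/4
RRBRR: Left { -2 }, Right { -7/4,-3/2,-1,0 } — simplest -15/8
RRBRRB: Left { -2,-15/8 }, Right { -7/4,-3/2,-1,0 } — simplest -29/16
RRBRRBR: Left { -2,-15/8 }, Right { -29/16,-7/4,-3/2,-1,0 } — simplest -59/32
RRBRRBRR: Left { -2,-15/8 }, Right { -59/32,-29/16,-7/4,-3/2,-1,0 } — simplest -119/64
RRBRRBRRR: Left { -2,-15/8 }, Right { -119/64,-59/32,-29/16,-7/4,-3/2,-1,0 } — simplest -239/128
RRBRRBRRRR: Left { -2,-15/8 }, Right { -239/128,-119/64,-59/32,-29/16,-7/4,-3/2,-1,0 } — simplest -479/256
RRBRRBRRRRB: Left { -2,-15/8,-479/256 }, Right { -239/128,-119/64,-59/32,-29/16,-7/4,-3/2,-1,0 } — simplest -957/512
RRBRRBRRRRBB: Left { -2,-15/8,-479/256,-957/512 }, Right { -239/128,-119/64,-59/32,-29/16,-7/4,-3/2,-1,0 } — simplest -1913/1024
RRBRRBRRRRBBR: Left { -2,-15/8,-479/256,-957/512 }, Right { -1913/1024,-239/128,-119/64,-59/32,-29/16,-7/4,-3/2,-1,0 } — simplest -3827/2048
RRBRRBRRRRBBRR: Left { -2,-15/8,-479/256,-957/512 }, Right { -3827/2048,-1913/1024,-239/128,-119/64,-59/32,-29/16,-7/4,-3/2,-1,0 } — simplest -7655/4096
RRBRRBRRRRBBRRR: Left { -2,-15/8,-479/256,-957/512 }, Right { -7655/4096,-3827/2048,-1913/1024,-239/128,-119/64,-59/32,-29/16,-7/4,-3/2,-1,0 } — simplest -15311/8192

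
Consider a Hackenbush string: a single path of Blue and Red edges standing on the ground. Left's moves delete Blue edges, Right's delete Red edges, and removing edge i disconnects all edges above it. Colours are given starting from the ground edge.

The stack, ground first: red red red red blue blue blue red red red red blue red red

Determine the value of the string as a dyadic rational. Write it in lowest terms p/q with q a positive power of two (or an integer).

Build G(s[:k]) for k = 1..14, string s = red red red red blue blue blue red red red red blue red red.
r: Left { · }, Right { 0 } -> simplest -1
rr: Left { · }, Right { -1, 0 } -> simplest -2
rrr: Left { · }, Right { -2, -1, 0 } -> simplest -3
rrrr: Left { · }, Right { -3, -2, -1, 0 } -> simplest -4
rrrrb: Left { -4 }, Right { -3, -2, -1, 0 } -> simplest -7/2
rrrrbb: Left { -4, -7/2 }, Right { -3, -2, -1, 0 } -> simplest -13/4
rrrrbbb: Left { -4, -7/2, -13/4 }, Right { -3, -2, -1, 0 } -> simplest -25/8
rrrrbbbr: Left { -4, -7/2, -13/4 }, Right { -25/8, -3, -2, -1, 0 } -> simplest -51/16
rrrrbbbrr: Left { -4, -7/2, -13/4 }, Right { -51/16, -25/8, -3, -2, -1, 0 } -> simplest -103/32
rrrrbbbrrr: Left { -4, -7/2, -13/4 }, Right { -103/32, -51/16, -25/8, -3, -2, -1, 0 } -> simplest -207/64
rrrrbbbrrrr: Left { -4, -7/2, -13/4 }, Right { -207/64, -103/32, -51/16, -25/8, -3, -2, -1, 0 } -> simplest -415/128
rrrrbbbrrrrb: Left { -4, -7/2, -13/4, -415/128 }, Right { -207/64, -103/32, -51/16, -25/8, -3, -2, -1, 0 } -> simplest -829/256
rrrrbbbrrrrbr: Left { -4, -7/2, -13/4, -415/128 }, Right { -829/256, -207/64, -103/32, -51/16, -25/8, -3, -2, -1, 0 } -> simplest -1659/512
rrrrbbbrrrrbrr: Left { -4, -7/2, -13/4, -415/128 }, Right { -1659/512, -829/256, -207/64, -103/32, -51/16, -25/8, -3, -2, -1, 0 } -> simplest -3319/1024

-3319/1024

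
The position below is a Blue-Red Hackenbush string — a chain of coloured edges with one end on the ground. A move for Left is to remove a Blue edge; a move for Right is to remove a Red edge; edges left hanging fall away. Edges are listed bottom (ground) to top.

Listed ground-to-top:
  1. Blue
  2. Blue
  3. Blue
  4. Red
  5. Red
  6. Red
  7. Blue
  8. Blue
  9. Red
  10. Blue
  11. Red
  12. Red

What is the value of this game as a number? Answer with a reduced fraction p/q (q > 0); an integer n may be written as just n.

1129/512

Prefix values for Blue Blue Blue Red Red Red Blue Blue Red Blue Red Red via {L|R} + simplicity:
1 of 12 · B · max L 0 · min R +∞ → 1
2 of 12 · BB · max L 1 · min R +∞ → 2
3 of 12 · BBB · max L 2 · min R +∞ → 3
4 of 12 · BBBR · max L 2 · min R 3 → 5/2
5 of 12 · BBBRR · max L 2 · min R 5/2 → 9/4
6 of 12 · BBBRRR · max L 2 · min R 9/4 → 17/8
7 of 12 · BBBRRRB · max L 17/8 · min R 9/4 → 35/16
8 of 12 · BBBRRRBB · max L 35/16 · min R 9/4 → 71/32
9 of 12 · BBBRRRBBR · max L 35/16 · min R 71/32 → 141/64
10 of 12 · BBBRRRBBRB · max L 141/64 · min R 71/32 → 283/128
11 of 12 · BBBRRRBBRBR · max L 141/64 · min R 283/128 → 565/256
12 of 12 · BBBRRRBBRBRR · max L 141/64 · min R 565/256 → 1129/512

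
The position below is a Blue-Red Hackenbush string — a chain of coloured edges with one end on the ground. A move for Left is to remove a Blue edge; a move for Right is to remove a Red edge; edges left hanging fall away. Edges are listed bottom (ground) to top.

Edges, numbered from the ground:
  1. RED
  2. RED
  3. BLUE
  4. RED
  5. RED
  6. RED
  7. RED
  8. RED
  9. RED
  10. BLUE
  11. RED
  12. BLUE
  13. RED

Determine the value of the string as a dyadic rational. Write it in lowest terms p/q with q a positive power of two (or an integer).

edge 1 of 13 (RED): {  | 0 } → -1
edge 2 of 13 (RED): {  | -1, 0 } → -2
edge 3 of 13 (BLUE): { -2 | -1, 0 } → -3/2
edge 4 of 13 (RED): { -2 | -3/2, -1, 0 } → -7/4
edge 5 of 13 (RED): { -2 | -7/4, -3/2, -1, 0 } → -15/8
edge 6 of 13 (RED): { -2 | -15/8, -7/4, -3/2, -1, 0 } → -31/16
edge 7 of 13 (RED): { -2 | -31/16, -15/8, -7/4, -3/2, -1, 0 } → -63/32
edge 8 of 13 (RED): { -2 | -63/32, -31/16, -15/8, -7/4, -3/2, -1, 0 } → -127/64
edge 9 of 13 (RED): { -2 | -127/64, -63/32, -31/16, -15/8, -7/4, -3/2, -1, 0 } → -255/128
edge 10 of 13 (BLUE): { -2, -255/128 | -127/64, -63/32, -31/16, -15/8, -7/4, -3/2, -1, 0 } → -509/256
edge 11 of 13 (RED): { -2, -255/128 | -509/256, -127/64, -63/32, -31/16, -15/8, -7/4, -3/2, -1, 0 } → -1019/512
edge 12 of 13 (BLUE): { -2, -255/128, -1019/512 | -509/256, -127/64, -63/32, -31/16, -15/8, -7/4, -3/2, -1, 0 } → -2037/1024
edge 13 of 13 (RED): { -2, -255/128, -1019/512 | -2037/1024, -509/256, -127/64, -63/32, -31/16, -15/8, -7/4, -3/2, -1, 0 } → -4075/2048

-4075/2048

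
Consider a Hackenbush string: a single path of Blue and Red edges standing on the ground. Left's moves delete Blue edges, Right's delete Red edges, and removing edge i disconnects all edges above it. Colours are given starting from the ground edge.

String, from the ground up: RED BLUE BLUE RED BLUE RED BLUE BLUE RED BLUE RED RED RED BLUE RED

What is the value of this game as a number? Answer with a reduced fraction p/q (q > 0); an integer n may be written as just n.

-5307/16384

edge 1 of 15 (RED): { — | 0 } = -1
edge 2 of 15 (BLUE): { -1 | 0 } = -1/2
edge 3 of 15 (BLUE): { -1 -1/2 | 0 } = -1/4
edge 4 of 15 (RED): { -1 -1/2 | -1/4 0 } = -3/8
edge 5 of 15 (BLUE): { -1 -1/2 -3/8 | -1/4 0 } = -5/16
edge 6 of 15 (RED): { -1 -1/2 -3/8 | -5/16 -1/4 0 } = -11/32
edge 7 of 15 (BLUE): { -1 -1/2 -3/8 -11/32 | -5/16 -1/4 0 } = -21/64
edge 8 of 15 (BLUE): { -1 -1/2 -3/8 -11/32 -21/64 | -5/16 -1/4 0 } = -41/128
edge 9 of 15 (RED): { -1 -1/2 -3/8 -11/32 -21/64 | -41/128 -5/16 -1/4 0 } = -83/256
edge 10 of 15 (BLUE): { -1 -1/2 -3/8 -11/32 -21/64 -83/256 | -41/128 -5/16 -1/4 0 } = -165/512
edge 11 of 15 (RED): { -1 -1/2 -3/8 -11/32 -21/64 -83/256 | -165/512 -41/128 -5/16 -1/4 0 } = -331/1024
edge 12 of 15 (RED): { -1 -1/2 -3/8 -11/32 -21/64 -83/256 | -331/1024 -165/512 -41/128 -5/16 -1/4 0 } = -663/2048
edge 13 of 15 (RED): { -1 -1/2 -3/8 -11/32 -21/64 -83/256 | -663/2048 -331/1024 -165/512 -41/128 -5/16 -1/4 0 } = -1327/4096
edge 14 of 15 (BLUE): { -1 -1/2 -3/8 -11/32 -21/64 -83/256 -1327/4096 | -663/2048 -331/1024 -165/512 -41/128 -5/16 -1/4 0 } = -2653/8192
edge 15 of 15 (RED): { -1 -1/2 -3/8 -11/32 -21/64 -83/256 -1327/4096 | -2653/8192 -663/2048 -331/1024 -165/512 -41/128 -5/16 -1/4 0 } = -5307/16384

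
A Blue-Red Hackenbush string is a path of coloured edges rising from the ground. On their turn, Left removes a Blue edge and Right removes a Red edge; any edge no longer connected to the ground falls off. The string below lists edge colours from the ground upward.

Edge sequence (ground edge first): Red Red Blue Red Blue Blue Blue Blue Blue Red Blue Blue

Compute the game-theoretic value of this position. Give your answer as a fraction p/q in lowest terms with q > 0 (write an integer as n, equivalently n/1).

-1545/1024

Build v(s[:k]) for k = 1..12, string s = Red Red Blue Red Blue Blue Blue Blue Blue Red Blue Blue.
R: Left { ∅ }, Right { 0 } gives simplest -1
RR: Left { ∅ }, Right { -1,0 } gives simplest -2
RRB: Left { -2 }, Right { -1,0 } gives simplest -3/2
RRBR: Left { -2 }, Right { -3/2,-1,0 } gives simplest -7/4
RRBRB: Left { -2,-7/4 }, Right { -3/2,-1,0 } gives simplest -13/8
RRBRBB: Left { -2,-7/4,-13/8 }, Right { -3/2,-1,0 } gives simplest -25/16
RRBRBBB: Left { -2,-7/4,-13/8,-25/16 }, Right { -3/2,-1,0 } gives simplest -49/32
RRBRBBBB: Left { -2,-7/4,-13/8,-25/16,-49/32 }, Right { -3/2,-1,0 } gives simplest -97/64
RRBRBBBBB: Left { -2,-7/4,-13/8,-25/16,-49/32,-97/64 }, Right { -3/2,-1,0 } gives simplest -193/128
RRBRBBBBBR: Left { -2,-7/4,-13/8,-25/16,-49/32,-97/64 }, Right { -193/128,-3/2,-1,0 } gives simplest -387/256
RRBRBBBBBRB: Left { -2,-7/4,-13/8,-25/16,-49/32,-97/64,-387/256 }, Right { -193/128,-3/2,-1,0 } gives simplest -773/512
RRBRBBBBBRBB: Left { -2,-7/4,-13/8,-25/16,-49/32,-97/64,-387/256,-773/512 }, Right { -193/128,-3/2,-1,0 } gives simplest -1545/1024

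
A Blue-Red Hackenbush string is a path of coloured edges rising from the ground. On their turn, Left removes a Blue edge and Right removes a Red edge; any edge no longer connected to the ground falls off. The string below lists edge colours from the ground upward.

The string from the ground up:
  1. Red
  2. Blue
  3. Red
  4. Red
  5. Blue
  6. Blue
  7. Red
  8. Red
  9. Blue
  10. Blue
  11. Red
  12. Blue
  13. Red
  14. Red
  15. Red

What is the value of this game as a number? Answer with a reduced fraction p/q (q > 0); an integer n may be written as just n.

G_1 [R]  L=[—]  R=[0]  so -1
G_2 [RB]  L=[-1]  R=[0]  so -1/2
G_3 [RBR]  L=[-1]  R=[-1/2 0]  so -3/4
G_4 [RBRR]  L=[-1]  R=[-3/4 -1/2 0]  so -7/8
G_5 [RBRRB]  L=[-1 -7/8]  R=[-3/4 -1/2 0]  so -13/16
G_6 [RBRRBB]  L=[-1 -7/8 -13/16]  R=[-3/4 -1/2 0]  so -25/32
G_7 [RBRRBBR]  L=[-1 -7/8 -13/16]  R=[-25/32 -3/4 -1/2 0]  so -51/64
G_8 [RBRRBBRR]  L=[-1 -7/8 -13/16]  R=[-51/64 -25/32 -3/4 -1/2 0]  so -103/128
G_9 [RBRRBBRRB]  L=[-1 -7/8 -13/16 -103/128]  R=[-51/64 -25/32 -3/4 -1/2 0]  so -205/256
G_10 [RBRRBBRRBB]  L=[-1 -7/8 -13/16 -103/128 -205/256]  R=[-51/64 -25/32 -3/4 -1/2 0]  so -409/512
G_11 [RBRRBBRRBBR]  L=[-1 -7/8 -13/16 -103/128 -205/256]  R=[-409/512 -51/64 -25/32 -3/4 -1/2 0]  so -819/1024
G_12 [RBRRBBRRBBRB]  L=[-1 -7/8 -13/16 -103/128 -205/256 -819/1024]  R=[-409/512 -51/64 -25/32 -3/4 -1/2 0]  so -1637/2048
G_13 [RBRRBBRRBBRBR]  L=[-1 -7/8 -13/16 -103/128 -205/256 -819/1024]  R=[-1637/2048 -409/512 -51/64 -25/32 -3/4 -1/2 0]  so -3275/4096
G_14 [RBRRBBRRBBRBRR]  L=[-1 -7/8 -13/16 -103/128 -205/256 -819/1024]  R=[-3275/4096 -1637/2048 -409/512 -51/64 -25/32 -3/4 -1/2 0]  so -6551/8192
G_15 [RBRRBBRRBBRBRRR]  L=[-1 -7/8 -13/16 -103/128 -205/256 -819/1024]  R=[-6551/8192 -3275/4096 -1637/2048 -409/512 -51/64 -25/32 -3/4 -1/2 0]  so -13103/16384

-13103/16384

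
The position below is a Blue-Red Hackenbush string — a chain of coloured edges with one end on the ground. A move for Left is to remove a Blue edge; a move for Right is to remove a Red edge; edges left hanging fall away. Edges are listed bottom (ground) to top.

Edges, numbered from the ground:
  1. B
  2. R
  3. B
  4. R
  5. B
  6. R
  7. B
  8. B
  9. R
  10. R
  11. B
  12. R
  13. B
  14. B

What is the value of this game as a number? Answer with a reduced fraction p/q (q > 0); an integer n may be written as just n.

5527/8192

Recurse on prefixes of the 14-edge string B R B R B R B B R R B R B B:
edge 1 of 14 (B): { 0 | (no moves) } so 1
edge 2 of 14 (R): { 0 | 1 } so 1/2
edge 3 of 14 (B): { 0,1/2 | 1 } so 3/4
edge 4 of 14 (R): { 0,1/2 | 3/4,1 } so 5/8
edge 5 of 14 (B): { 0,1/2,5/8 | 3/4,1 } so 11/16
edge 6 of 14 (R): { 0,1/2,5/8 | 11/16,3/4,1 } so 21/32
edge 7 of 14 (B): { 0,1/2,5/8,21/32 | 11/16,3/4,1 } so 43/64
edge 8 of 14 (B): { 0,1/2,5/8,21/32,43/64 | 11/16,3/4,1 } so 87/128
edge 9 of 14 (R): { 0,1/2,5/8,21/32,43/64 | 87/128,11/16,3/4,1 } so 173/256
edge 10 of 14 (R): { 0,1/2,5/8,21/32,43/64 | 173/256,87/128,11/16,3/4,1 } so 345/512
edge 11 of 14 (B): { 0,1/2,5/8,21/32,43/64,345/512 | 173/256,87/128,11/16,3/4,1 } so 691/1024
edge 12 of 14 (R): { 0,1/2,5/8,21/32,43/64,345/512 | 691/1024,173/256,87/128,11/16,3/4,1 } so 1381/2048
edge 13 of 14 (B): { 0,1/2,5/8,21/32,43/64,345/512,1381/2048 | 691/1024,173/256,87/128,11/16,3/4,1 } so 2763/4096
edge 14 of 14 (B): { 0,1/2,5/8,21/32,43/64,345/512,1381/2048,2763/4096 | 691/1024,173/256,87/128,11/16,3/4,1 } so 5527/8192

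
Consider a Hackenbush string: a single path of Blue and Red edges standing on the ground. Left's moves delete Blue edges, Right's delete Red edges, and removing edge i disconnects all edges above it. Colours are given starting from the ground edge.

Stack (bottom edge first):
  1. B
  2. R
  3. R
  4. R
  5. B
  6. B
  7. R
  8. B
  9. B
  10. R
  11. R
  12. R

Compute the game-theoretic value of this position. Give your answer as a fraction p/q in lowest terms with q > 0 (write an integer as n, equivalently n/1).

1 of 12 · B · max L 0 · min R +∞ gives 1
2 of 12 · BR · max L 0 · min R 1 gives 1/2
3 of 12 · BRR · max L 0 · min R 1/2 gives 1/4
4 of 12 · BRRR · max L 0 · min R 1/4 gives 1/8
5 of 12 · BRRRB · max L 1/8 · min R 1/4 gives 3/16
6 of 12 · BRRRBB · max L 3/16 · min R 1/4 gives 7/32
7 of 12 · BRRRBBR · max L 3/16 · min R 7/32 gives 13/64
8 of 12 · BRRRBBRB · max L 13/64 · min R 7/32 gives 27/128
9 of 12 · BRRRBBRBB · max L 27/128 · min R 7/32 gives 55/256
10 of 12 · BRRRBBRBBR · max L 27/128 · min R 55/256 gives 109/512
11 of 12 · BRRRBBRBBRR · max L 27/128 · min R 109/512 gives 217/1024
12 of 12 · BRRRBBRBBRRR · max L 27/128 · min R 217/1024 gives 433/2048

433/2048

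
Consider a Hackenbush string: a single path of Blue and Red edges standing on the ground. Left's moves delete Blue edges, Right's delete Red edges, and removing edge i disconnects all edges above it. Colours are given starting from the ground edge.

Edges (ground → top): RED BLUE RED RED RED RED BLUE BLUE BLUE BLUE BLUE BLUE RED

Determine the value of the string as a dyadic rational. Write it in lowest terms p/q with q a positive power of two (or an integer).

-3843/4096

value_1 [R]  L=[]  R=[0]  → -1
value_2 [RB]  L=[-1]  R=[0]  → -1/2
value_3 [RBR]  L=[-1]  R=[-1/2,0]  → -3/4
value_4 [RBRR]  L=[-1]  R=[-3/4,-1/2,0]  → -7/8
value_5 [RBRRR]  L=[-1]  R=[-7/8,-3/4,-1/2,0]  → -15/16
value_6 [RBRRRR]  L=[-1]  R=[-15/16,-7/8,-3/4,-1/2,0]  → -31/32
value_7 [RBRRRRB]  L=[-1,-31/32]  R=[-15/16,-7/8,-3/4,-1/2,0]  → -61/64
value_8 [RBRRRRBB]  L=[-1,-31/32,-61/64]  R=[-15/16,-7/8,-3/4,-1/2,0]  → -121/128
value_9 [RBRRRRBBB]  L=[-1,-31/32,-61/64,-121/128]  R=[-15/16,-7/8,-3/4,-1/2,0]  → -241/256
value_10 [RBRRRRBBBB]  L=[-1,-31/32,-61/64,-121/128,-241/256]  R=[-15/16,-7/8,-3/4,-1/2,0]  → -481/512
value_11 [RBRRRRBBBBB]  L=[-1,-31/32,-61/64,-121/128,-241/256,-481/512]  R=[-15/16,-7/8,-3/4,-1/2,0]  → -961/1024
value_12 [RBRRRRBBBBBB]  L=[-1,-31/32,-61/64,-121/128,-241/256,-481/512,-961/1024]  R=[-15/16,-7/8,-3/4,-1/2,0]  → -1921/2048
value_13 [RBRRRRBBBBBBR]  L=[-1,-31/32,-61/64,-121/128,-241/256,-481/512,-961/1024]  R=[-1921/2048,-15/16,-7/8,-3/4,-1/2,0]  → -3843/4096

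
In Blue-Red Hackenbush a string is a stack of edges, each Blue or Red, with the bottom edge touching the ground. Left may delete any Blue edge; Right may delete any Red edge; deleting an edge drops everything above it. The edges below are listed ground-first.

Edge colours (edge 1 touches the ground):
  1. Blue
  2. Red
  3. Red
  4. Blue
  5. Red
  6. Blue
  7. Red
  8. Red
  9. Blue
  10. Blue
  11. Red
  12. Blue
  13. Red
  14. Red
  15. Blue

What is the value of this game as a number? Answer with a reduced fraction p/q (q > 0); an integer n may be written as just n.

edge 1 of 15 (Blue): { 0 | (no moves) } => 1
edge 2 of 15 (Red): { 0 | 1 } => 1/2
edge 3 of 15 (Red): { 0 | 1/2,1 } => 1/4
edge 4 of 15 (Blue): { 0,1/4 | 1/2,1 } => 3/8
edge 5 of 15 (Red): { 0,1/4 | 3/8,1/2,1 } => 5/16
edge 6 of 15 (Blue): { 0,1/4,5/16 | 3/8,1/2,1 } => 11/32
edge 7 of 15 (Red): { 0,1/4,5/16 | 11/32,3/8,1/2,1 } => 21/64
edge 8 of 15 (Red): { 0,1/4,5/16 | 21/64,11/32,3/8,1/2,1 } => 41/128
edge 9 of 15 (Blue): { 0,1/4,5/16,41/128 | 21/64,11/32,3/8,1/2,1 } => 83/256
edge 10 of 15 (Blue): { 0,1/4,5/16,41/128,83/256 | 21/64,11/32,3/8,1/2,1 } => 167/512
edge 11 of 15 (Red): { 0,1/4,5/16,41/128,83/256 | 167/512,21/64,11/32,3/8,1/2,1 } => 333/1024
edge 12 of 15 (Blue): { 0,1/4,5/16,41/128,83/256,333/1024 | 167/512,21/64,11/32,3/8,1/2,1 } => 667/2048
edge 13 of 15 (Red): { 0,1/4,5/16,41/128,83/256,333/1024 | 667/2048,167/512,21/64,11/32,3/8,1/2,1 } => 1333/4096
edge 14 of 15 (Red): { 0,1/4,5/16,41/128,83/256,333/1024 | 1333/4096,667/2048,167/512,21/64,11/32,3/8,1/2,1 } => 2665/8192
edge 15 of 15 (Blue): { 0,1/4,5/16,41/128,83/256,333/1024,2665/8192 | 1333/4096,667/2048,167/512,21/64,11/32,3/8,1/2,1 } => 5331/16384

5331/16384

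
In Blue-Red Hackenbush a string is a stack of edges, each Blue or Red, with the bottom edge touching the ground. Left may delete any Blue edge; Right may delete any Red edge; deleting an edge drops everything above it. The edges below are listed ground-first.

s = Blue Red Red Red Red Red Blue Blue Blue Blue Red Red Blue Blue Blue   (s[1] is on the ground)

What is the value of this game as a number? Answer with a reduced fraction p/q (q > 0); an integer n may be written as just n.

step 1: add Blue to get B; options L={ 0 } R={  } gives 1
step 2: add Red to get BR; options L={ 0 } R={ 1 } gives 1/2
step 3: add Red to get BRR; options L={ 0 } R={ 1/2 1 } gives 1/4
step 4: add Red to get BRRR; options L={ 0 } R={ 1/4 1/2 1 } gives 1/8
step 5: add Red to get BRRRR; options L={ 0 } R={ 1/8 1/4 1/2 1 } gives 1/16
step 6: add Red to get BRRRRR; options L={ 0 } R={ 1/16 1/8 1/4 1/2 1 } gives 1/32
step 7: add Blue to get BRRRRRB; options L={ 0 1/32 } R={ 1/16 1/8 1/4 1/2 1 } gives 3/64
step 8: add Blue to get BRRRRRBB; options L={ 0 1/32 3/64 } R={ 1/16 1/8 1/4 1/2 1 } gives 7/128
step 9: add Blue to get BRRRRRBBB; options L={ 0 1/32 3/64 7/128 } R={ 1/16 1/8 1/4 1/2 1 } gives 15/256
step 10: add Blue to get BRRRRRBBBB; options L={ 0 1/32 3/64 7/128 15/256 } R={ 1/16 1/8 1/4 1/2 1 } gives 31/512
step 11: add Red to get BRRRRRBBBBR; options L={ 0 1/32 3/64 7/128 15/256 } R={ 31/512 1/16 1/8 1/4 1/2 1 } gives 61/1024
step 12: add Red to get BRRRRRBBBBRR; options L={ 0 1/32 3/64 7/128 15/256 } R={ 61/1024 31/512 1/16 1/8 1/4 1/2 1 } gives 121/2048
step 13: add Blue to get BRRRRRBBBBRRB; options L={ 0 1/32 3/64 7/128 15/256 121/2048 } R={ 61/1024 31/512 1/16 1/8 1/4 1/2 1 } gives 243/4096
step 14: add Blue to get BRRRRRBBBBRRBB; options L={ 0 1/32 3/64 7/128 15/256 121/2048 243/4096 } R={ 61/1024 31/512 1/16 1/8 1/4 1/2 1 } gives 487/8192
step 15: add Blue to get BRRRRRBBBBRRBBB; options L={ 0 1/32 3/64 7/128 15/256 121/2048 243/4096 487/8192 } R={ 61/1024 31/512 1/16 1/8 1/4 1/2 1 } gives 975/16384

975/16384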